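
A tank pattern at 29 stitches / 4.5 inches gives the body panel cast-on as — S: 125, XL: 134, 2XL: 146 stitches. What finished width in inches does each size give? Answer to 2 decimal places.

S 19.40 inches; XL 20.79 inches; 2XL 22.66 inches.

29/4.5 = 6.444 sts per in.
S: 125 / 6.444 = 19.397 → 19.40 in.
XL: 134 / 6.444 = 20.793 → 20.79 in.
2XL: 146 / 6.444 = 22.655 → 22.66 in.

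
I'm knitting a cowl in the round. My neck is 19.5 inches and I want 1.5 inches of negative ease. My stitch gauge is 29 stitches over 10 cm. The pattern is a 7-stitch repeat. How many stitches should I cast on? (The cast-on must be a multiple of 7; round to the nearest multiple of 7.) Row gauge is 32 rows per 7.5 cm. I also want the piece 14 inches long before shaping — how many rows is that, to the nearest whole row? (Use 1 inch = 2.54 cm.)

Cast on 133 stitches; work 152 rows.

Finished = 19.5 − 1.5 = 18 inches.
18 inches × 2.54 = 45.72 cm.
29/10 = 2.9 sts per cm; 45.72 × 2.9 = 132.59 sts.
Nearest multiple of 7 → 133.
14 inches = 35.56 cm; × 4.267 = 151.72 → 152 rows.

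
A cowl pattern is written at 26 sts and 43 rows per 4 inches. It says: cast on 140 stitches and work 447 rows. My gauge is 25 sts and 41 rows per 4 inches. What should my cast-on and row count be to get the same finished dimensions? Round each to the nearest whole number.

Stitches: 140 × 25/26 = 134.62 → 135.
Rows: 447 × 41/43 = 426.21 → 426.

Cast on 135 stitches; work 426 rows.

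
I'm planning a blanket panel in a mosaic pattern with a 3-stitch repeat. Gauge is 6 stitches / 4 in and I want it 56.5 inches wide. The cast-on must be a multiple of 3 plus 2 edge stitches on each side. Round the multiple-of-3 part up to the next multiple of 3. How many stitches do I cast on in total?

85 stitches.

6 / 4 = 1.5 sts per inch.
56.5 × 1.5 = 84.75 sts.
Less 4 edge sts → 80.75 for the repeat.
Next multiple of 3: 81.
Add back 4 edge sts → 85.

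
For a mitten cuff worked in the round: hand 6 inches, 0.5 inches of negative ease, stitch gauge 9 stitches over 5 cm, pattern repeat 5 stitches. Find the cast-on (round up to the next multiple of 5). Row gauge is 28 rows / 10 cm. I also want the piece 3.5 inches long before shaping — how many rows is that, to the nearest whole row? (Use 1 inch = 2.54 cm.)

Finished = 6 − 0.5 = 5.5 inches.
5.5 inches × 2.54 = 13.97 cm.
9/5 = 1.8 sts per cm; 13.97 × 1.8 = 25.15 sts.
Next multiple of 5 → 30.
3.5 inches = 8.89 cm; × 2.8 = 24.89 → 25 rows.

Cast on 30 stitches; work 25 rows.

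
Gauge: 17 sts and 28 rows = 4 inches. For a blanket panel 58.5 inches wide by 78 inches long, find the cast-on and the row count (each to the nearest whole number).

Cast on 249 stitches and work 546 rows.

Stitch gauge = 17/4 = 4.25 sts/in; 58.5 × 4.25 = 248.62 → 249 sts.
Row gauge = 28/4 = 7 rows/in; 78 × 7 = 546.00 → 546 rows.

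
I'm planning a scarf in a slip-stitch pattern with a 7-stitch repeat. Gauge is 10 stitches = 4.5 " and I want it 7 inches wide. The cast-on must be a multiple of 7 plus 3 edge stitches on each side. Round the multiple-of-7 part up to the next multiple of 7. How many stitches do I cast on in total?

CO 20 sts.

10 / 4.5 = 2.222 sts per inch.
7 × 2.222 = 15.56 sts.
Less 6 edge sts → 9.56 for the repeat.
Next multiple of 7: 14.
Add back 6 edge sts → 20.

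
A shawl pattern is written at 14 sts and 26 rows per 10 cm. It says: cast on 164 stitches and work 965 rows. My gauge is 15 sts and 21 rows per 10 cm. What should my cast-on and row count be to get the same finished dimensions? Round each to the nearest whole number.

Stitches: 164 × 15/14 = 175.71 → 176.
Rows: 965 × 21/26 = 779.42 → 779.

Cast on 176 stitches; work 779 rows.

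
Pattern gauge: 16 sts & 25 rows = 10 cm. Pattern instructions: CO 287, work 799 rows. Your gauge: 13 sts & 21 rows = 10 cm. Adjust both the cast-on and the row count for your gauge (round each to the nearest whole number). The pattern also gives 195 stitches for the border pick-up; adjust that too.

Stitches: 287 × 13/16 = 233.19 → 233.
Rows: 799 × 21/25 = 671.16 → 671.
border pick-up: 195 × 13/16 = 158.44 → 158.

Cast on 233 stitches; work 671 rows; border pick-up 158 stitches.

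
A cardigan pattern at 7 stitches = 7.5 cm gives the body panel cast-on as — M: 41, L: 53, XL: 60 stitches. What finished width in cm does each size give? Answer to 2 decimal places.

M 43.93 cm; L 56.79 cm; XL 64.29 cm.

7/7.5 = 0.933 sts per cm.
M: 41 / 0.933 = 43.929 → 43.93 cm.
L: 53 / 0.933 = 56.786 → 56.79 cm.
XL: 60 / 0.933 = 64.286 → 64.29 cm.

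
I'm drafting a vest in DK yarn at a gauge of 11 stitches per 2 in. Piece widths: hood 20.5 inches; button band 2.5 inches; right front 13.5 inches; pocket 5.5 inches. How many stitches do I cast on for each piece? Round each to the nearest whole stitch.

hood 113; button band 14; right front 74; pocket 30.

Rate = 11/2 = 5.5 sts per in.
hood: 20.5 × 5.5 = 112.75 → 113.
button band: 2.5 × 5.5 = 13.75 → 14.
right front: 13.5 × 5.5 = 74.25 → 74.
pocket: 5.5 × 5.5 = 30.25 → 30.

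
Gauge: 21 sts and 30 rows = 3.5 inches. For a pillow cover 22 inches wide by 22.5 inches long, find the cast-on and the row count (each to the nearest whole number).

Stitch gauge = 21/3.5 = 6 sts/in; 22 × 6 = 132.00 → 132 sts.
Row gauge = 30/3.5 = 8.571 rows/in; 22.5 × 8.571 = 192.86 → 193 rows.

Cast on 132 stitches and work 193 rows.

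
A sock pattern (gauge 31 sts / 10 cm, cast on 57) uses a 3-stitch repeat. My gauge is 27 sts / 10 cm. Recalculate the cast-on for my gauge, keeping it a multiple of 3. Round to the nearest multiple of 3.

57 × 27 / 31 = 49.65.
Nearest multiple of 3: 51.

CO 51 sts.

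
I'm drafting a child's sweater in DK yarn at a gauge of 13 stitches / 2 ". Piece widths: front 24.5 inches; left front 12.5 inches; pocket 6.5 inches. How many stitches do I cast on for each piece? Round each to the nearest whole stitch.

Rate = 13/2 = 6.5 sts per in.
front: 24.5 × 6.5 = 159.25 → 159.
left front: 12.5 × 6.5 = 81.25 → 81.
pocket: 6.5 × 6.5 = 42.25 → 42.

front 159; left front 81; pocket 42.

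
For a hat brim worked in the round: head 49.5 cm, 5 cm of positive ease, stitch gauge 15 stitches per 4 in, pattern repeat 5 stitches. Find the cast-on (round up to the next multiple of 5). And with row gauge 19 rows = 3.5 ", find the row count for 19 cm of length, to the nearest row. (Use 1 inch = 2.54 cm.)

Cast on 85 stitches; work 41 rows.

Finished = 49.5 + 5 = 54.5 cm.
54.5 cm × 1/2.54 = 21.46 inches.
15/4 = 3.75 sts per in; 21.46 × 3.75 = 80.46 sts.
Next multiple of 5 → 85.
19 cm = 7.48 inches; × 5.429 = 40.61 → 41 rows.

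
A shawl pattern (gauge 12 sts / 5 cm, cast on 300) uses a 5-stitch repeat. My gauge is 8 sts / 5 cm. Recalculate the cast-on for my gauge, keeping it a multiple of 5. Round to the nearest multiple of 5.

300 × 8 / 12 = 200.00.
Nearest multiple of 5: 200.

200 stitches.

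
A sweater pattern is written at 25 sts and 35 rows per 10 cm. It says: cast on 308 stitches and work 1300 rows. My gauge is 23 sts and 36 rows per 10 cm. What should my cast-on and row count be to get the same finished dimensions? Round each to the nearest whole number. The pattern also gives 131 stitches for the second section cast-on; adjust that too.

Stitches: 308 × 23/25 = 283.36 → 283.
Rows: 1300 × 36/35 = 1337.14 → 1337.
second section cast-on: 131 × 23/25 = 120.52 → 121.

Cast on 283 stitches; work 1337 rows; second section cast-on 121 stitches.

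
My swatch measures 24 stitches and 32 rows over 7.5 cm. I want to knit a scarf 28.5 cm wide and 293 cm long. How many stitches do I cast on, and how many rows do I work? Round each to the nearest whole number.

Cast on 91 stitches and work 1250 rows.

Stitch gauge = 24/7.5 = 3.2 sts/cm; 28.5 × 3.2 = 91.20 → 91 sts.
Row gauge = 32/7.5 = 4.267 rows/cm; 293 × 4.267 = 1250.13 → 1250 rows.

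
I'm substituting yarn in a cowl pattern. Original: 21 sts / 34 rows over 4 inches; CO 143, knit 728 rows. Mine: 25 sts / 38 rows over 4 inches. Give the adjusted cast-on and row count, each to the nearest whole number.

Cast on 170 stitches; work 814 rows.

Stitches: 143 × 25/21 = 170.24 → 170.
Rows: 728 × 38/34 = 813.65 → 814.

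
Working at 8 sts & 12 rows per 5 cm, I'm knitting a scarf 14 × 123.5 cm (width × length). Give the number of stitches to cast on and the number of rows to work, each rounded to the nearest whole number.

Stitch gauge = 8/5 = 1.6 sts/cm; 14 × 1.6 = 22.40 → 22 sts.
Row gauge = 12/5 = 2.4 rows/cm; 123.5 × 2.4 = 296.40 → 296 rows.

Cast on 22 stitches and work 296 rows.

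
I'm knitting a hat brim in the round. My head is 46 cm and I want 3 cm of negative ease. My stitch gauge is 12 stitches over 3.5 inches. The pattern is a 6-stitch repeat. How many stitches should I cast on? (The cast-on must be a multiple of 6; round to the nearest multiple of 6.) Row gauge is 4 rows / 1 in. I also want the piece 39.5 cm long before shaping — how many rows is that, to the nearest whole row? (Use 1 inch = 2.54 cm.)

Finished = 46 − 3 = 43 cm.
43 cm × 1/2.54 = 16.93 inches.
12/3.5 = 3.429 sts per in; 16.93 × 3.429 = 58.04 sts.
Nearest multiple of 6 → 60.
39.5 cm = 15.55 inches; × 4 = 62.20 → 62 rows.

Cast on 60 stitches; work 62 rows.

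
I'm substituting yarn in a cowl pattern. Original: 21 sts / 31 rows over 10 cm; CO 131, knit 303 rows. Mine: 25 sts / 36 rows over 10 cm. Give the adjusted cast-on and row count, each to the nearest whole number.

Cast on 156 stitches; work 352 rows.

Stitches: 131 × 25/21 = 155.95 → 156.
Rows: 303 × 36/31 = 351.87 → 352.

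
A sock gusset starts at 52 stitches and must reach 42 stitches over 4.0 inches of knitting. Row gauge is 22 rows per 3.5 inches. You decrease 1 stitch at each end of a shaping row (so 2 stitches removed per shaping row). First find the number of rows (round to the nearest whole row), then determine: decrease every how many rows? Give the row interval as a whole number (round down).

Rows = 4.0 × 6.286 = 25.1 → 25 rows.
Stitches to remove: 10 → 5 shaping rows (at 2 st each).
25 / 5 = 5.00 → every 5 rows.

Decrease every 5th row.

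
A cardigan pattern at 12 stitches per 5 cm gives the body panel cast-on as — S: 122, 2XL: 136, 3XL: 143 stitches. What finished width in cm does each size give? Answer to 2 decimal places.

12/5 = 2.4 sts per cm.
S: 122 / 2.4 = 50.833 → 50.83 cm.
2XL: 136 / 2.4 = 56.667 → 56.67 cm.
3XL: 143 / 2.4 = 59.583 → 59.58 cm.

S 50.83 cm; 2XL 56.67 cm; 3XL 59.58 cm.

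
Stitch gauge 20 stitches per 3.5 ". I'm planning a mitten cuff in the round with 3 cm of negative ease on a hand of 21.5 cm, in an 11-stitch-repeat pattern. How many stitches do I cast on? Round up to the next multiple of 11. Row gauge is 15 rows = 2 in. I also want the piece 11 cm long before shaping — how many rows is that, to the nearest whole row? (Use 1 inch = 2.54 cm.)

Finished = 21.5 − 3 = 18.5 cm.
18.5 cm × 1/2.54 = 7.28 inches.
20/3.5 = 5.714 sts per in; 7.28 × 5.714 = 41.62 sts.
Next multiple of 11 → 44.
11 cm = 4.33 inches; × 7.5 = 32.48 → 32 rows.

Cast on 44 stitches; work 32 rows.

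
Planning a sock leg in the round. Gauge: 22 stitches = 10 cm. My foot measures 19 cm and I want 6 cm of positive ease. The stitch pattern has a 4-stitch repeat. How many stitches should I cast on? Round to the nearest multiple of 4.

CO 56 sts.

Finished = 19 + 6 = 25 cm.
22 / 10 = 2.2 sts/cm.
25 × 2.2 = 55.00 sts.
Nearest multiple of 4: 56.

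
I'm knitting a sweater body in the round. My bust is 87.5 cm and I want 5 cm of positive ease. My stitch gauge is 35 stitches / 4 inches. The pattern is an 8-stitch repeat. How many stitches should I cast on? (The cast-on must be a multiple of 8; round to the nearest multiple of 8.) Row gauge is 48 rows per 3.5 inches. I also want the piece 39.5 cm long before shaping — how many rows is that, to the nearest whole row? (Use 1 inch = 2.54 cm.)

Finished = 87.5 + 5 = 92.5 cm.
92.5 cm × 1/2.54 = 36.42 inches.
35/4 = 8.75 sts per in; 36.42 × 8.75 = 318.65 sts.
Nearest multiple of 8 → 320.
39.5 cm = 15.55 inches; × 13.714 = 213.27 → 213 rows.

Cast on 320 stitches; work 213 rows.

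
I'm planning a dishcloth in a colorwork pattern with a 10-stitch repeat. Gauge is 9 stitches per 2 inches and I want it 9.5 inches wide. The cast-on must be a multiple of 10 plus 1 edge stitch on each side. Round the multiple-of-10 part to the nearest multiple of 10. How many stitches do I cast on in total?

Cast on 42 stitches.

9 / 2 = 4.5 sts per inch.
9.5 × 4.5 = 42.75 sts.
Less 2 edge sts → 40.75 for the repeat.
Nearest multiple of 10: 40.
Add back 2 edge sts → 42.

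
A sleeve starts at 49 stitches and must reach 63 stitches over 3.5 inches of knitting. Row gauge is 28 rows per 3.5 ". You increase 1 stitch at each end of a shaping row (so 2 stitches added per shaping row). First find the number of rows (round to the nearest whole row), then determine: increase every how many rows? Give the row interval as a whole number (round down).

Rows = 3.5 × 8 = 28.0 → 28 rows.
Stitches to add: 14 → 7 shaping rows (at 2 st each).
28 / 7 = 4.00 → every 4 rows.

Increase every 4th row.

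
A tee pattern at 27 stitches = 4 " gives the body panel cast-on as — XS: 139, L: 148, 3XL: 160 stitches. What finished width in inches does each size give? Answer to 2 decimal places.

XS 20.59 inches; L 21.93 inches; 3XL 23.70 inches.

27/4 = 6.75 sts per in.
XS: 139 / 6.75 = 20.593 → 20.59 in.
L: 148 / 6.75 = 21.926 → 21.93 in.
3XL: 160 / 6.75 = 23.704 → 23.70 in.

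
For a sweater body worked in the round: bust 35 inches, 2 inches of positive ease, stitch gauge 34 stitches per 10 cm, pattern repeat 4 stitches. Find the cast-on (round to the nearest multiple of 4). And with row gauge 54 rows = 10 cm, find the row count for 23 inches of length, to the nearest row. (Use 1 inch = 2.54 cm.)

Cast on 320 stitches; work 315 rows.

Finished = 35 + 2 = 37 inches.
37 inches × 2.54 = 93.98 cm.
34/10 = 3.4 sts per cm; 93.98 × 3.4 = 319.53 sts.
Nearest multiple of 4 → 320.
23 inches = 58.42 cm; × 5.4 = 315.47 → 315 rows.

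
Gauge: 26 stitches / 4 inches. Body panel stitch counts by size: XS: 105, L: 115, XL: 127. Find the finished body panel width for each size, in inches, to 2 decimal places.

XS 16.15 inches; L 17.69 inches; XL 19.54 inches.

26/4 = 6.5 sts per in.
XS: 105 / 6.5 = 16.154 → 16.15 in.
L: 115 / 6.5 = 17.692 → 17.69 in.
XL: 127 / 6.5 = 19.538 → 19.54 in.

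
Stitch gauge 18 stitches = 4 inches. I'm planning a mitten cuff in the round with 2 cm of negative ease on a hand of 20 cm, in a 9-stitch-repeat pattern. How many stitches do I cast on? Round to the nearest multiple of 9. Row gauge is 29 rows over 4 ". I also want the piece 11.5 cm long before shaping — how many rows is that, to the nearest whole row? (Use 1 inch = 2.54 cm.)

Finished = 20 − 2 = 18 cm.
18 cm × 1/2.54 = 7.09 inches.
18/4 = 4.5 sts per in; 7.09 × 4.5 = 31.89 sts.
Nearest multiple of 9 → 36.
11.5 cm = 4.53 inches; × 7.25 = 32.82 → 33 rows.

Cast on 36 stitches; work 33 rows.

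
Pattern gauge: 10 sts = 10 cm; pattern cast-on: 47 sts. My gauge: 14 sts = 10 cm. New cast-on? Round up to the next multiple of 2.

Cast on 66 stitches.

Scale factor = 14 / 10 = 1.400.
47 × 14 / 10 = 65.80 sts.
→ 66 sts.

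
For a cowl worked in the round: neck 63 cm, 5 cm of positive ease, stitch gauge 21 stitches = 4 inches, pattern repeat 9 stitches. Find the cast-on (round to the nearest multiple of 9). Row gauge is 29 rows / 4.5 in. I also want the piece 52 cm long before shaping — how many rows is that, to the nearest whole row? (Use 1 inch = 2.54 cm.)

Cast on 144 stitches; work 132 rows.

Finished = 63 + 5 = 68 cm.
68 cm × 1/2.54 = 26.77 inches.
21/4 = 5.25 sts per in; 26.77 × 5.25 = 140.55 sts.
Nearest multiple of 9 → 144.
52 cm = 20.47 inches; × 6.444 = 131.93 → 132 rows.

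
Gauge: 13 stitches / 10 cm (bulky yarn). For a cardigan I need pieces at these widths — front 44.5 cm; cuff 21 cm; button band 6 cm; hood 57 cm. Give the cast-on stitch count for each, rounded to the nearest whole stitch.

Rate = 13/10 = 1.3 sts per cm.
front: 44.5 × 1.3 = 57.85 → 58.
cuff: 21 × 1.3 = 27.30 → 27.
button band: 6 × 1.3 = 7.80 → 8.
hood: 57 × 1.3 = 74.10 → 74.

front 58; cuff 27; button band 8; hood 74.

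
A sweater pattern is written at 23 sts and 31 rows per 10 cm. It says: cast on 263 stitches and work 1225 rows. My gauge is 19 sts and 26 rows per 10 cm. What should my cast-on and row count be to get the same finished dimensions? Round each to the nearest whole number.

Stitches: 263 × 19/23 = 217.26 → 217.
Rows: 1225 × 26/31 = 1027.42 → 1027.

Cast on 217 stitches; work 1027 rows.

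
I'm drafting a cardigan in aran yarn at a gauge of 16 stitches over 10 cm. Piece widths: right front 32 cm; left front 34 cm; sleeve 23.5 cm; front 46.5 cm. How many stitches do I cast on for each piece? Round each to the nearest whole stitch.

Rate = 16/10 = 1.6 sts per cm.
right front: 32 × 1.6 = 51.20 → 51.
left front: 34 × 1.6 = 54.40 → 54.
sleeve: 23.5 × 1.6 = 37.60 → 38.
front: 46.5 × 1.6 = 74.40 → 74.

right front 51; left front 54; sleeve 38; front 74.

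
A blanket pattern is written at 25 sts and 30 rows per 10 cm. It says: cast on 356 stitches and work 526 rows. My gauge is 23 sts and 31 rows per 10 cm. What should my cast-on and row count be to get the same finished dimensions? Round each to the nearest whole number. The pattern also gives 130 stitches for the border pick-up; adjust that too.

Cast on 328 stitches; work 544 rows; border pick-up 120 stitches.

Stitches: 356 × 23/25 = 327.52 → 328.
Rows: 526 × 31/30 = 543.53 → 544.
border pick-up: 130 × 23/25 = 119.60 → 120.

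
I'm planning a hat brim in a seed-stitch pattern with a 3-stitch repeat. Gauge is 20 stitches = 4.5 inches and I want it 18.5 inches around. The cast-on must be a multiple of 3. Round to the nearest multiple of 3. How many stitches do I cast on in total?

81 stitches.

20 / 4.5 = 4.444 sts per inch.
18.5 × 4.444 = 82.22 sts.
Nearest multiple of 3: 81.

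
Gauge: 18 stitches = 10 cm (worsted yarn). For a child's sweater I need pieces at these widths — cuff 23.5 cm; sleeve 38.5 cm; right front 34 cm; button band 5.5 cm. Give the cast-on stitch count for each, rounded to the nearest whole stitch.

Rate = 18/10 = 1.8 sts per cm.
cuff: 23.5 × 1.8 = 42.30 → 42.
sleeve: 38.5 × 1.8 = 69.30 → 69.
right front: 34 × 1.8 = 61.20 → 61.
button band: 5.5 × 1.8 = 9.90 → 10.

cuff 42; sleeve 69; right front 61; button band 10.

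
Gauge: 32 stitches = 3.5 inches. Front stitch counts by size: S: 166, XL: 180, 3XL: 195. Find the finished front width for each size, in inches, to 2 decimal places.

32/3.5 = 9.143 sts per in.
S: 166 / 9.143 = 18.156 → 18.16 in.
XL: 180 / 9.143 = 19.688 → 19.69 in.
3XL: 195 / 9.143 = 21.328 → 21.33 in.

S 18.16 inches; XL 19.69 inches; 3XL 21.33 inches.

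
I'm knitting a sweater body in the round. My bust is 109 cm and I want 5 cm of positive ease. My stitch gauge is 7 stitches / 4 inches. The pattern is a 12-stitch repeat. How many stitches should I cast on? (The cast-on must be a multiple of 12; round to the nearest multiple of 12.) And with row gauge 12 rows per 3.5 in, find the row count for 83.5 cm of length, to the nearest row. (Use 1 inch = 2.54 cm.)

Cast on 84 stitches; work 113 rows.

Finished = 109 + 5 = 114 cm.
114 cm × 1/2.54 = 44.88 inches.
7/4 = 1.75 sts per in; 44.88 × 1.75 = 78.54 sts.
Nearest multiple of 12 → 84.
83.5 cm = 32.87 inches; × 3.429 = 112.71 → 113 rows.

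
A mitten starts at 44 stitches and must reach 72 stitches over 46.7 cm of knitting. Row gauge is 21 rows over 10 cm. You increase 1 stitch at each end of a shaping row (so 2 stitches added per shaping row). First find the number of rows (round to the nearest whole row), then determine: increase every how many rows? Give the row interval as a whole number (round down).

Increase every 7th row.

Rows = 46.7 × 2.1 = 98.1 → 98 rows.
Stitches to add: 28 → 14 shaping rows (at 2 st each).
98 / 14 = 7.00 → every 7 rows.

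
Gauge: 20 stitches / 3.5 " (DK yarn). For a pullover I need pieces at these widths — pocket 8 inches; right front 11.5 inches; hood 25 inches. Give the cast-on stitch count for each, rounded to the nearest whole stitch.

pocket 46; right front 66; hood 143.

Rate = 20/3.5 = 5.714 sts per in.
pocket: 8 × 5.714 = 45.71 → 46.
right front: 11.5 × 5.714 = 65.71 → 66.
hood: 25 × 5.714 = 142.86 → 143.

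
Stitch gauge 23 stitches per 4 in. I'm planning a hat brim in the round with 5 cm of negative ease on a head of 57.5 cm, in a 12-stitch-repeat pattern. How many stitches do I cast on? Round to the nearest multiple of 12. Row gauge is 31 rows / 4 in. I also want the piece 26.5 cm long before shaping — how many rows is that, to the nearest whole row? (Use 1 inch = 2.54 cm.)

Cast on 120 stitches; work 81 rows.

Finished = 57.5 − 5 = 52.5 cm.
52.5 cm × 1/2.54 = 20.67 inches.
23/4 = 5.75 sts per in; 20.67 × 5.75 = 118.85 sts.
Nearest multiple of 12 → 120.
26.5 cm = 10.43 inches; × 7.75 = 80.86 → 81 rows.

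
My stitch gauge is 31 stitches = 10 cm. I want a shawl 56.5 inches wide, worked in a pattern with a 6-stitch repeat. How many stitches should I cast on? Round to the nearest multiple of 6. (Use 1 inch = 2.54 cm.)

CO 444 sts.

56.5 in = 56.5 × 2.54 = 143.51 cm.
31 / 10 = 3.1 sts/cm.
143.51 × 3.1 = 444.88 sts.
→ 444.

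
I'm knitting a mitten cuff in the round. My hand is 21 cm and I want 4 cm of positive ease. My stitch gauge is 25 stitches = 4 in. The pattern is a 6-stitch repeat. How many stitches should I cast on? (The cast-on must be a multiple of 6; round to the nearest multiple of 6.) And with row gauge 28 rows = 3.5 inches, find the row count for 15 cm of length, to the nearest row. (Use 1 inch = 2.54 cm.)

Cast on 60 stitches; work 47 rows.

Finished = 21 + 4 = 25 cm.
25 cm × 1/2.54 = 9.84 inches.
25/4 = 6.25 sts per in; 9.84 × 6.25 = 61.52 sts.
Nearest multiple of 6 → 60.
15 cm = 5.91 inches; × 8 = 47.24 → 47 rows.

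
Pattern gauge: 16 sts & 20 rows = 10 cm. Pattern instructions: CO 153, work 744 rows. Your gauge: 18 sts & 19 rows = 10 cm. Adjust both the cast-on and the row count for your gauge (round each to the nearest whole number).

Stitches: 153 × 18/16 = 172.12 → 172.
Rows: 744 × 19/20 = 706.80 → 707.

Cast on 172 stitches; work 707 rows.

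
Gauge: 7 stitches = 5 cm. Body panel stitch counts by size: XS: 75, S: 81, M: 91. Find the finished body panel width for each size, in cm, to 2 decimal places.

XS 53.57 cm; S 57.86 cm; M 65.00 cm.

7/5 = 1.4 sts per cm.
XS: 75 / 1.4 = 53.571 → 53.57 cm.
S: 81 / 1.4 = 57.857 → 57.86 cm.
M: 91 / 1.4 = 65.000 → 65.00 cm.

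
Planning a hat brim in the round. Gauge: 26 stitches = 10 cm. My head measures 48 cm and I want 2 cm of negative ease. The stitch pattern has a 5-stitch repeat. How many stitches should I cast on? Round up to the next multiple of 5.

Finished = 48 − 2 = 46 cm.
26 / 10 = 2.6 sts/cm.
46 × 2.6 = 119.60 sts.
Next multiple of 5: 120.

Cast on 120 stitches.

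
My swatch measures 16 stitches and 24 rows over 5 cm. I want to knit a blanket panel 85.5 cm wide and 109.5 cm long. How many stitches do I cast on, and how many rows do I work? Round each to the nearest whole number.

Cast on 274 stitches and work 526 rows.

Stitch gauge = 16/5 = 3.2 sts/cm; 85.5 × 3.2 = 273.60 → 274 sts.
Row gauge = 24/5 = 4.8 rows/cm; 109.5 × 4.8 = 525.60 → 526 rows.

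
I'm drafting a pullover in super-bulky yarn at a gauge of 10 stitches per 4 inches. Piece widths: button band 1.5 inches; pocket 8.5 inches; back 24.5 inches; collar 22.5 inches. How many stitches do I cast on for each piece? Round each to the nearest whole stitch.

button band 4; pocket 21; back 61; collar 56.

Rate = 10/4 = 2.5 sts per in.
button band: 1.5 × 2.5 = 3.75 → 4.
pocket: 8.5 × 2.5 = 21.25 → 21.
back: 24.5 × 2.5 = 61.25 → 61.
collar: 22.5 × 2.5 = 56.25 → 56.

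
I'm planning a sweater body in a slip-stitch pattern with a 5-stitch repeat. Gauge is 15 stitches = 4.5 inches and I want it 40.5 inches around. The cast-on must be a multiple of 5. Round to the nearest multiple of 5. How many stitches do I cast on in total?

135 stitches.

15 / 4.5 = 3.333 sts per inch.
40.5 × 3.333 = 135.00 sts.
Nearest multiple of 5: 135.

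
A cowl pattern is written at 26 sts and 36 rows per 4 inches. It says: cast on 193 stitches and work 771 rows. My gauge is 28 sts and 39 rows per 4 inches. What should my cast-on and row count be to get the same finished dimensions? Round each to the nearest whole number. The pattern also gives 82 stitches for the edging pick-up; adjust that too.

Cast on 208 stitches; work 835 rows; edging pick-up 88 stitches.

Stitches: 193 × 28/26 = 207.85 → 208.
Rows: 771 × 39/36 = 835.25 → 835.
edging pick-up: 82 × 28/26 = 88.31 → 88.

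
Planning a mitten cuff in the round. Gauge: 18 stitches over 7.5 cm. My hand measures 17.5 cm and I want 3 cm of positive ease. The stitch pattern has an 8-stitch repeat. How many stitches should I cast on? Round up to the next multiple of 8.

Finished = 17.5 + 3 = 20.5 cm.
18 / 7.5 = 2.4 sts/cm.
20.5 × 2.4 = 49.20 sts.
Next multiple of 8: 56.

CO 56 sts.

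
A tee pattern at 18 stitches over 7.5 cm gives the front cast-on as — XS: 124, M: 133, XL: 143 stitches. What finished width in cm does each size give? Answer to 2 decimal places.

XS 51.67 cm; M 55.42 cm; XL 59.58 cm.

18/7.5 = 2.4 sts per cm.
XS: 124 / 2.4 = 51.667 → 51.67 cm.
M: 133 / 2.4 = 55.417 → 55.42 cm.
XL: 143 / 2.4 = 59.583 → 59.58 cm.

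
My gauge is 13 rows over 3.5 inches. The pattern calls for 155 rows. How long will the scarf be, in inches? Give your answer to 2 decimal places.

41.73 inches.

13 rows / 3.5 inch = 3.714 rows per inch.
155 / 3.714 = 41.731 inches.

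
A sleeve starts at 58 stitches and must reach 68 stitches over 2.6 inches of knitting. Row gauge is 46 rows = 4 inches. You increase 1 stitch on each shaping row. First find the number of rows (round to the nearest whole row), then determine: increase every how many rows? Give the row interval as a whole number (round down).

Rows = 2.6 × 11.5 = 29.9 → 30 rows.
Stitches to add: 10 → 10 shaping rows (at 1 st each).
30 / 10 = 3.00 → every 3 rows.

Increase every 3rd row.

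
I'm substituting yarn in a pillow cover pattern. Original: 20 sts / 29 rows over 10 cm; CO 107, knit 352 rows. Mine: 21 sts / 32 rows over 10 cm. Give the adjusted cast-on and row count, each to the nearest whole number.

Stitches: 107 × 21/20 = 112.35 → 112.
Rows: 352 × 32/29 = 388.41 → 388.

Cast on 112 stitches; work 388 rows.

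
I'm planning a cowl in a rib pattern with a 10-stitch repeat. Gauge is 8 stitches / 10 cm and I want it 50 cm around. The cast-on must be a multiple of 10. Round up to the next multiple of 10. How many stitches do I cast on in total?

40 stitches.

8 / 10 = 0.8 sts per cm.
50 × 0.8 = 40.00 sts.
Next multiple of 10: 40.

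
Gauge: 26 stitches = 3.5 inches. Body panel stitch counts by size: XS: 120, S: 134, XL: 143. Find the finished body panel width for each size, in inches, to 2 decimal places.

XS 16.15 inches; S 18.04 inches; XL 19.25 inches.

26/3.5 = 7.429 sts per in.
XS: 120 / 7.429 = 16.154 → 16.15 in.
S: 134 / 7.429 = 18.038 → 18.04 in.
XL: 143 / 7.429 = 19.250 → 19.25 in.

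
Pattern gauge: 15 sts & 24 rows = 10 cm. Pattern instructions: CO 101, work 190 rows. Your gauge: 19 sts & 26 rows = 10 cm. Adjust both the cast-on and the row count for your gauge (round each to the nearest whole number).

Cast on 128 stitches; work 206 rows.

Stitches: 101 × 19/15 = 127.93 → 128.
Rows: 190 × 26/24 = 205.83 → 206.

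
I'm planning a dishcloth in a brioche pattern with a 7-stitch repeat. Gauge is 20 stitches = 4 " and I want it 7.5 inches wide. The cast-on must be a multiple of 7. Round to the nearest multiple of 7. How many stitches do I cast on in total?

20 / 4 = 5 sts per inch.
7.5 × 5 = 37.50 sts.
Nearest multiple of 7: 35.

Cast on 35 stitches.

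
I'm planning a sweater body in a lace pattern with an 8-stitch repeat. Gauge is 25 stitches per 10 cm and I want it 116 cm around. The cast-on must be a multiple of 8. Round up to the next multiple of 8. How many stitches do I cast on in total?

Cast on 296 stitches.

25 / 10 = 2.5 sts per cm.
116 × 2.5 = 290.00 sts.
Next multiple of 8: 296.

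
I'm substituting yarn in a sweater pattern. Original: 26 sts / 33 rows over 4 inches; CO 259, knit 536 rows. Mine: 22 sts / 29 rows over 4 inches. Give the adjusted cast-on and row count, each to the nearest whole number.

Stitches: 259 × 22/26 = 219.15 → 219.
Rows: 536 × 29/33 = 471.03 → 471.

Cast on 219 stitches; work 471 rows.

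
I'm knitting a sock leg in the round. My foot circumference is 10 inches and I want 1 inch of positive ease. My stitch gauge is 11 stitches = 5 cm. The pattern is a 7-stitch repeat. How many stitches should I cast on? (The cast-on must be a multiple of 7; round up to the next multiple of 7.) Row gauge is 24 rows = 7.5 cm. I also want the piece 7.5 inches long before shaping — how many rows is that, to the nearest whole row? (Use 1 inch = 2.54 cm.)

Cast on 63 stitches; work 61 rows.

Finished = 10 + 1 = 11 inches.
11 inches × 2.54 = 27.94 cm.
11/5 = 2.2 sts per cm; 27.94 × 2.2 = 61.47 sts.
Next multiple of 7 → 63.
7.5 inches = 19.05 cm; × 3.2 = 60.96 → 61 rows.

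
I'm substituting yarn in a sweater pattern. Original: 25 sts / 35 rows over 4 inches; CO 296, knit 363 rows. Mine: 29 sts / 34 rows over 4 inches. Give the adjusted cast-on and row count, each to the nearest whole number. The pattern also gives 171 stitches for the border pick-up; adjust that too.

Cast on 343 stitches; work 353 rows; border pick-up 198 stitches.

Stitches: 296 × 29/25 = 343.36 → 343.
Rows: 363 × 34/35 = 352.63 → 353.
border pick-up: 171 × 29/25 = 198.36 → 198.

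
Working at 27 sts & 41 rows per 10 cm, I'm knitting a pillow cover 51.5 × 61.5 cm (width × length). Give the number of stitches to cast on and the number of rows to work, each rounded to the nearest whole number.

Stitch gauge = 27/10 = 2.7 sts/cm; 51.5 × 2.7 = 139.05 → 139 sts.
Row gauge = 41/10 = 4.1 rows/cm; 61.5 × 4.1 = 252.15 → 252 rows.

Cast on 139 stitches and work 252 rows.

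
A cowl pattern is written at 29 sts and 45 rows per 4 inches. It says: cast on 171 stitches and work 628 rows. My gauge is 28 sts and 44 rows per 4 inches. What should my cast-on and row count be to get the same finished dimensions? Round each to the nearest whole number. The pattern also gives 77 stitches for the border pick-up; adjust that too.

Cast on 165 stitches; work 614 rows; border pick-up 74 stitches.

Stitches: 171 × 28/29 = 165.10 → 165.
Rows: 628 × 44/45 = 614.04 → 614.
border pick-up: 77 × 28/29 = 74.34 → 74.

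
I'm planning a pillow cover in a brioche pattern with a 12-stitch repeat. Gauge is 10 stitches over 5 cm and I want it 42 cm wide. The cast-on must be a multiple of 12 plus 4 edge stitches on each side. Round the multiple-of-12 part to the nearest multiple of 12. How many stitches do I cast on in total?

Cast on 80 stitches.

10 / 5 = 2 sts per cm.
42 × 2 = 84.00 sts.
Less 8 edge sts → 76.00 for the repeat.
Nearest multiple of 12: 72.
Add back 8 edge sts → 80.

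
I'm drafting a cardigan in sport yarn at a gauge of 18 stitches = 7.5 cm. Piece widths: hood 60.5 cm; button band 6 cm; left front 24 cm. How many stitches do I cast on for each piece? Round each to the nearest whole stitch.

hood 145; button band 14; left front 58.

Rate = 18/7.5 = 2.4 sts per cm.
hood: 60.5 × 2.4 = 145.20 → 145.
button band: 6 × 2.4 = 14.40 → 14.
left front: 24 × 2.4 = 57.60 → 58.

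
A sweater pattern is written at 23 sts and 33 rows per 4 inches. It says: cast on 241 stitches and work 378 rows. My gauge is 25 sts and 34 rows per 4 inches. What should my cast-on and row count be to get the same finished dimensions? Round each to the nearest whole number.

Cast on 262 stitches; work 389 rows.

Stitches: 241 × 25/23 = 261.96 → 262.
Rows: 378 × 34/33 = 389.45 → 389.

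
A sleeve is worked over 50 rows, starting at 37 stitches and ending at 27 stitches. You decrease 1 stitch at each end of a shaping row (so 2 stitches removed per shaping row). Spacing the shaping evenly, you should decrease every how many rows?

Decrease every 10th row.

Stitches to remove: |27 − 37| = 10.
Shaping rows needed: 10 / 2 = 5.
50 rows / 5 = every 10 rows.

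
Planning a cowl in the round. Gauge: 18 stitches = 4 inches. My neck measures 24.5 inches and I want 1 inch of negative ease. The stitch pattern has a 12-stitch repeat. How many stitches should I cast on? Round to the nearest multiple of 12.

Finished = 24.5 − 1 = 23.5 inches.
18 / 4 = 4.5 sts/in.
23.5 × 4.5 = 105.75 sts.
Nearest multiple of 12: 108.

CO 108 sts.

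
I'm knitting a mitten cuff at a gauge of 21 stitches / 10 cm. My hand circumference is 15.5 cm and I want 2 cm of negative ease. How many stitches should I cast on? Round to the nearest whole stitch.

28 stitches.

Finished = 15.5 − 2 = 13.5 cm.
21 / 10 = 2.1 sts per cm.
13.50 × 2.1 = 28.35 sts.
→ 28 sts.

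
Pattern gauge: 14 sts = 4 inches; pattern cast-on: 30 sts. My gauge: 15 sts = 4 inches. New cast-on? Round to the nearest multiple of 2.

Scale factor = 15 / 14 = 1.071.
30 × 15 / 14 = 32.14 sts.
→ 32 sts.

Cast on 32 stitches.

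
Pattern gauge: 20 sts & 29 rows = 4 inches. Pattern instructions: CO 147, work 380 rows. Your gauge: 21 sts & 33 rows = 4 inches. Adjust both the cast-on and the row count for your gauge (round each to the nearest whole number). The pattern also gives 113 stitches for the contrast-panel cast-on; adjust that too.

Stitches: 147 × 21/20 = 154.35 → 154.
Rows: 380 × 33/29 = 432.41 → 432.
contrast-panel cast-on: 113 × 21/20 = 118.65 → 119.

Cast on 154 stitches; work 432 rows; contrast-panel cast-on 119 stitches.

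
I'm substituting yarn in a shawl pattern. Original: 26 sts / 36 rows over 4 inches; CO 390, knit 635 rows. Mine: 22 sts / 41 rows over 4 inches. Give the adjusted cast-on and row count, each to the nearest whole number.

Stitches: 390 × 22/26 = 330.00 → 330.
Rows: 635 × 41/36 = 723.19 → 723.

Cast on 330 stitches; work 723 rows.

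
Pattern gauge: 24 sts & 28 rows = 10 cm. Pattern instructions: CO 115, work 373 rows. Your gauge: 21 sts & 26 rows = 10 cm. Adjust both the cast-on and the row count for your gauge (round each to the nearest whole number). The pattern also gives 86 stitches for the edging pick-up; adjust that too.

Cast on 101 stitches; work 346 rows; edging pick-up 75 stitches.

Stitches: 115 × 21/24 = 100.62 → 101.
Rows: 373 × 26/28 = 346.36 → 346.
edging pick-up: 86 × 21/24 = 75.25 → 75.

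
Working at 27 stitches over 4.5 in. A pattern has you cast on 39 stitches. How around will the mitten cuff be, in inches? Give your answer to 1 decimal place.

6.5 inches.

27 stitches / 4.5 inch = 6 stitches per inch.
39 / 6 = 6.50 inches.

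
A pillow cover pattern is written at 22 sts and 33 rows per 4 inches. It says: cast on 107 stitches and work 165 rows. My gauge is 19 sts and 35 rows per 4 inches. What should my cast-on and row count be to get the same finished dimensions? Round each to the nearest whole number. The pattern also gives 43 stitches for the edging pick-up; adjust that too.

Stitches: 107 × 19/22 = 92.41 → 92.
Rows: 165 × 35/33 = 175.00 → 175.
edging pick-up: 43 × 19/22 = 37.14 → 37.

Cast on 92 stitches; work 175 rows; edging pick-up 37 stitches.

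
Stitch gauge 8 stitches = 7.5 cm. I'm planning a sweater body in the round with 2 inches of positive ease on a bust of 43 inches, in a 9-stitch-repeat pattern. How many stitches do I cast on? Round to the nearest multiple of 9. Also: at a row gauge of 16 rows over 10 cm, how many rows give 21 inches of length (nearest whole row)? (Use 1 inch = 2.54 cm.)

Cast on 126 stitches; work 85 rows.

Finished = 43 + 2 = 45 inches.
45 inches × 2.54 = 114.30 cm.
8/7.5 = 1.067 sts per cm; 114.30 × 1.067 = 121.92 sts.
Nearest multiple of 9 → 126.
21 inches = 53.34 cm; × 1.6 = 85.34 → 85 rows.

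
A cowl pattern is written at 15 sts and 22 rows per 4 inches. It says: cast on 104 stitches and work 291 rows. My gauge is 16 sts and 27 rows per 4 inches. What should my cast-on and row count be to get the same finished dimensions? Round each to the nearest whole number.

Stitches: 104 × 16/15 = 110.93 → 111.
Rows: 291 × 27/22 = 357.14 → 357.

Cast on 111 stitches; work 357 rows.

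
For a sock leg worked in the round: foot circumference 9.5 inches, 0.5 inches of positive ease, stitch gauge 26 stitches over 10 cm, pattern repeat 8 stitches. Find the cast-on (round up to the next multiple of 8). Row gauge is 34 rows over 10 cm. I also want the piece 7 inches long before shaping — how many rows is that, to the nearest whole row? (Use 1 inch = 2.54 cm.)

Cast on 72 stitches; work 60 rows.

Finished = 9.5 + 0.5 = 10 inches.
10 inches × 2.54 = 25.40 cm.
26/10 = 2.6 sts per cm; 25.40 × 2.6 = 66.04 sts.
Next multiple of 8 → 72.
7 inches = 17.78 cm; × 3.4 = 60.45 → 60 rows.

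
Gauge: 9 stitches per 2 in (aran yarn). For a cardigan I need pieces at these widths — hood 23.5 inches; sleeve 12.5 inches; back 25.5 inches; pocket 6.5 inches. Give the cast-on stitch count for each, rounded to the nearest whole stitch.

hood 106; sleeve 56; back 115; pocket 29.

Rate = 9/2 = 4.5 sts per in.
hood: 23.5 × 4.5 = 105.75 → 106.
sleeve: 12.5 × 4.5 = 56.25 → 56.
back: 25.5 × 4.5 = 114.75 → 115.
pocket: 6.5 × 4.5 = 29.25 → 29.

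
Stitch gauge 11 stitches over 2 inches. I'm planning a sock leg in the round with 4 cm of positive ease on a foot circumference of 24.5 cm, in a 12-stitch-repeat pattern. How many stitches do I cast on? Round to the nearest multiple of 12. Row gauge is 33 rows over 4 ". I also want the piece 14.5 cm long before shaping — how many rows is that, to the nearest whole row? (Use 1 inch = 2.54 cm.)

Finished = 24.5 + 4 = 28.5 cm.
28.5 cm × 1/2.54 = 11.22 inches.
11/2 = 5.5 sts per in; 11.22 × 5.5 = 61.71 sts.
Nearest multiple of 12 → 60.
14.5 cm = 5.71 inches; × 8.25 = 47.10 → 47 rows.

Cast on 60 stitches; work 47 rows.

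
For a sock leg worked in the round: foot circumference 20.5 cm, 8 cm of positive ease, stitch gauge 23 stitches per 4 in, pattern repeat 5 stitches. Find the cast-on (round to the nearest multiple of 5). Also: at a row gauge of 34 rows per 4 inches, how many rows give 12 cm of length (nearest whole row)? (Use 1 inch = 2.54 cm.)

Cast on 65 stitches; work 40 rows.

Finished = 20.5 + 8 = 28.5 cm.
28.5 cm × 1/2.54 = 11.22 inches.
23/4 = 5.75 sts per in; 11.22 × 5.75 = 64.52 sts.
Nearest multiple of 5 → 65.
12 cm = 4.72 inches; × 8.5 = 40.16 → 40 rows.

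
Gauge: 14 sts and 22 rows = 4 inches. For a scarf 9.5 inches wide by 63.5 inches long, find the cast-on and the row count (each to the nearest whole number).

Cast on 33 stitches and work 349 rows.

Stitch gauge = 14/4 = 3.5 sts/in; 9.5 × 3.5 = 33.25 → 33 sts.
Row gauge = 22/4 = 5.5 rows/in; 63.5 × 5.5 = 349.25 → 349 rows.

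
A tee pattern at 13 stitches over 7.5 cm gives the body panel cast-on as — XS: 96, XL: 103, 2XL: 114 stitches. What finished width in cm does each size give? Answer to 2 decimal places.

XS 55.38 cm; XL 59.42 cm; 2XL 65.77 cm.

13/7.5 = 1.733 sts per cm.
XS: 96 / 1.733 = 55.385 → 55.38 cm.
XL: 103 / 1.733 = 59.423 → 59.42 cm.
2XL: 114 / 1.733 = 65.769 → 65.77 cm.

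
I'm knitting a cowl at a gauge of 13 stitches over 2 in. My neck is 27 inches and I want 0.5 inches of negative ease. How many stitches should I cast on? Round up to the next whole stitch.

Finished = 27 − 0.5 = 26.5 in.
13 / 2 = 6.5 sts per inch.
26.50 × 6.5 = 172.25 sts.
→ 173 sts.

173 stitches.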